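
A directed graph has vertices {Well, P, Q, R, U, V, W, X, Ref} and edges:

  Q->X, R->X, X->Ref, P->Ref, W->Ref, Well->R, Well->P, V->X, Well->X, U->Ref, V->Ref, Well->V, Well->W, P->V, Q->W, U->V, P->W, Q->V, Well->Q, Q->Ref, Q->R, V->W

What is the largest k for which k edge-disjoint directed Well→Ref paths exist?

5

Assign every edge capacity 1; by Menger, the answer equals the max flow.
Path Well→P→Ref (+1); total 1.
Path Well→Q→Ref (+1); total 2.
Path Well→V→Ref (+1); total 3.
Path Well→W→Ref (+1); total 4.
Path Well→X→Ref (+1); total 5.
No residual Well→Ref path; max flow = 5.
Certifying cut of size 5: {Well→P, Well→Q, Well→V, Well→W, X→Ref}.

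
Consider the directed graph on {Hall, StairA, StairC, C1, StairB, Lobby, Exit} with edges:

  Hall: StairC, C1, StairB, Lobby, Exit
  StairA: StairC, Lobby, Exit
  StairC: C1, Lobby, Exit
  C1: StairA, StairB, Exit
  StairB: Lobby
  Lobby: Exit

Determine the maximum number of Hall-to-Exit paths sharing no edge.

Assign every edge capacity 1; by Menger, the answer equals the max flow.
Path Hall→Exit (+1); total 1.
Path Hall→StairC→Exit (+1); total 2.
Path Hall→C1→Exit (+1); total 3.
Path Hall→Lobby→Exit (+1); total 4.
No residual Hall→Exit path; max flow = 4.
Certifying cut of size 4: {Hall→C1, Hall→Exit, Hall→StairC, Lobby→Exit}.

4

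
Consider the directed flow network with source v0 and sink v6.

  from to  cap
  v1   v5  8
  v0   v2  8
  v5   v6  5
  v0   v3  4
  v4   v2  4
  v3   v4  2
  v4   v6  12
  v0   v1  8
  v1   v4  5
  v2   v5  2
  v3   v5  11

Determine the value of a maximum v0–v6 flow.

12

Augment v0→v1→v4→v6: bottleneck 5, flow now 5.
Augment v0→v1→v5→v6: bottleneck 3, flow now 8.
Augment v0→v2→v5→v6: bottleneck 2, flow now 10.
Augment v0→v3→v4→v6: bottleneck 2, flow now 12.
No augmenting path remains; maximum flow = 12.
In the residual graph, reachable from v0: {v0, v1, v2, v3, v5}.
Min-cut edges: v1→v4 (5), v3→v4 (2), v5→v6 (5); capacity 5 + 2 + 5 = 12.
This cut is saturated, so no flow can exceed 12.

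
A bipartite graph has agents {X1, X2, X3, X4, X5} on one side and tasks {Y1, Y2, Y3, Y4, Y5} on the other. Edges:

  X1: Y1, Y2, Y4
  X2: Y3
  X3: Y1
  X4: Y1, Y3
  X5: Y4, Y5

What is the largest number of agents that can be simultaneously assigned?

4

Unit-capacity flow: source→left, listed edges, right→sink; max matching = max flow.
Augmenting path X1→Y1 (+1); matched 1.
Augmenting path X2→Y3 (+1); matched 2.
Augmenting path X5→Y4 (+1); matched 3.
Augmenting path X3→Y1→X1→Y2 (+1); matched 4.
No augmenting path remains; maximum matching = 4.
König certificate: {X1, X5, Y1, Y3} is a vertex cover of size 4 (every listed pair touches it), so no matching can be larger.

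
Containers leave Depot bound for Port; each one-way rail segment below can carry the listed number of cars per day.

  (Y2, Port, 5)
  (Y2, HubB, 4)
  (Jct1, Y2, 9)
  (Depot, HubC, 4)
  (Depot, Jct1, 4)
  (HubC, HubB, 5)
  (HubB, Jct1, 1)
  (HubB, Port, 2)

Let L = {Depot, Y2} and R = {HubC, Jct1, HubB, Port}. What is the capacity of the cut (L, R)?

17

Edges leaving {Depot, Y2}: Depot→HubC (4), Depot→Jct1 (4), Y2→HubB (4), Y2→Port (5).
Cut capacity = 4 + 4 + 4 + 5 = 17.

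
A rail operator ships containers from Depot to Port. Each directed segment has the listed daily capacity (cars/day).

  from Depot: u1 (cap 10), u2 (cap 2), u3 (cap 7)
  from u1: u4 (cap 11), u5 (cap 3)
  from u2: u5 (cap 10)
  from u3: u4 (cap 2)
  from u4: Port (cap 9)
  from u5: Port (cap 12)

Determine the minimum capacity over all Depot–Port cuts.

14

Augment Depot→u1→u4→Port: bottleneck 9, flow now 9.
Augment Depot→u1→u5→Port: bottleneck 1, flow now 10.
Augment Depot→u2→u5→Port: bottleneck 2, flow now 12.
Augment Depot→u3→u4→u1→u5→Port: bottleneck 2, flow now 14. (uses reverse residual edge)
No augmenting path remains; maximum flow = 14.
By max-flow min-cut, the minimum cut capacity equals the max flow.
In the residual graph, reachable from Depot: {Depot, u3}.
Min-cut edges: Depot→u1 (10), Depot→u2 (2), u3→u4 (2); capacity 10 + 2 + 2 = 14.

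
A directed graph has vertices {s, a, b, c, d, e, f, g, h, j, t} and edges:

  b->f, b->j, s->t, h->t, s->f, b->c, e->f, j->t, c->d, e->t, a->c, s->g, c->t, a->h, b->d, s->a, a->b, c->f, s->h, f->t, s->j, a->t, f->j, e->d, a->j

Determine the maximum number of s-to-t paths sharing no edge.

Assign every edge capacity 1; by Menger, the answer equals the max flow.
Path s→t (+1); total 1.
Path s→a→t (+1); total 2.
Path s→f→t (+1); total 3.
Path s→h→t (+1); total 4.
Path s→j→t (+1); total 5.
No residual s→t path; max flow = 5.
Certifying cut of size 5: {s→a, s→f, s→h, s→j, s→t}.

5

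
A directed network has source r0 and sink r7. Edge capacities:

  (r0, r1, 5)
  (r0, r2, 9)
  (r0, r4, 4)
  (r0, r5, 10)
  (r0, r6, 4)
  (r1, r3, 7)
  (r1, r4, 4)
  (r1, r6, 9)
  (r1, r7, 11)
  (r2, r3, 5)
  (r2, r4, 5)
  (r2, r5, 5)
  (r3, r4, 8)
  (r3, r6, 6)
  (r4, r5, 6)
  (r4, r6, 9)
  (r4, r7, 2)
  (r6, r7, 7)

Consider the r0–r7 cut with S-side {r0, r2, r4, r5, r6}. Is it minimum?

No — its capacity is 19, but the minimum cut has capacity 14.

Given cut capacity: 5 + 5 + 2 + 7 = 19.
Augment r0→r1→r7: bottleneck 5, flow now 5.
Augment r0→r4→r7: bottleneck 2, flow now 7.
Augment r0→r6→r7: bottleneck 4, flow now 11.
Augment r0→r4→r6→r7: bottleneck 2, flow now 13.
Augment r0→r2→r3→r6→r7: bottleneck 1, flow now 14.
No augmenting path remains; maximum flow = 14.
In the residual graph, reachable from r0: {r0, r2, r3, r4, r5, r6}.
Min-cut edges: r0→r1 (5), r4→r7 (2), r6→r7 (7); capacity 5 + 2 + 7 = 14.
Cut capacity 19 exceeds the max flow 14, so it is not minimum.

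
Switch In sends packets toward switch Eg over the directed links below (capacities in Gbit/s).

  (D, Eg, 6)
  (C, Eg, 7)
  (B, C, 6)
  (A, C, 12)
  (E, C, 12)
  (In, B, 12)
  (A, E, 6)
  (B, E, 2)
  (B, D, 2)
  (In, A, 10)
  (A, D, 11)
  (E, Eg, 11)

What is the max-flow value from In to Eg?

20

Augment In→A→C→Eg: bottleneck 7, flow now 7.
Augment In→A→D→Eg: bottleneck 3, flow now 10.
Augment In→B→D→Eg: bottleneck 2, flow now 12.
Augment In→B→E→Eg: bottleneck 2, flow now 14.
Augment In→B→C→A→D→Eg: bottleneck 1, flow now 15. (uses reverse residual edge)
Augment In→B→C→A→E→Eg: bottleneck 5, flow now 20. (uses reverse residual edge)
No augmenting path remains; maximum flow = 20.
In the residual graph, reachable from In: {In, B}.
Min-cut edges: In→A (10), B→C (6), B→D (2), B→E (2); capacity 10 + 6 + 2 + 2 = 20.
This cut is saturated, so no flow can exceed 20.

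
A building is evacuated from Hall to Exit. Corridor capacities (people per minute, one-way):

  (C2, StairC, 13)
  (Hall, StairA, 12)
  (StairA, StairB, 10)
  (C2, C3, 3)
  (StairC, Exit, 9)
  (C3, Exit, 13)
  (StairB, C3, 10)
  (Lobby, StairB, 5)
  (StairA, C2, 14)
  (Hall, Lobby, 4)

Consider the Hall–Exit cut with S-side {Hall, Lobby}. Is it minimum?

No — its capacity is 17, but the minimum cut has capacity 16.

Given cut capacity: 12 + 5 = 17.
Augment Hall→Lobby→StairB→C3→Exit: bottleneck 4, flow now 4.
Augment Hall→StairA→C2→C3→Exit: bottleneck 3, flow now 7.
Augment Hall→StairA→C2→StairC→Exit: bottleneck 9, flow now 16.
No augmenting path remains; maximum flow = 16.
In the residual graph, reachable from Hall: {Hall}.
Min-cut edges: Hall→Lobby (4), Hall→StairA (12); capacity 4 + 12 = 16.
Cut capacity 17 exceeds the max flow 16, so it is not minimum.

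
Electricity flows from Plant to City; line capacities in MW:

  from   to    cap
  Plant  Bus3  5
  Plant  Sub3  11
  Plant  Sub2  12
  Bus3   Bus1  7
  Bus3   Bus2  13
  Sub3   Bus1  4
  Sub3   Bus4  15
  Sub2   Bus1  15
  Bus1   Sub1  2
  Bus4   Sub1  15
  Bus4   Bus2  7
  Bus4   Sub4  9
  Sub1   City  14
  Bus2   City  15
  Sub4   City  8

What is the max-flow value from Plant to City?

18

Augment Plant→Bus3→Bus2→City: bottleneck 5, flow now 5.
Augment Plant→Sub3→Bus1→Sub1→City: bottleneck 2, flow now 7.
Augment Plant→Sub3→Bus4→Sub1→City: bottleneck 9, flow now 16.
Augment Plant→Sub2→Bus1→Sub3→Bus4→Sub1→City: bottleneck 2, flow now 18. (uses reverse residual edge)
No augmenting path remains; maximum flow = 18.
In the residual graph, reachable from Plant: {Plant, Sub2, Bus1}.
Min-cut edges: Plant→Bus3 (5), Plant→Sub3 (11), Bus1→Sub1 (2); capacity 5 + 11 + 2 = 18.
This cut is saturated, so no flow can exceed 18.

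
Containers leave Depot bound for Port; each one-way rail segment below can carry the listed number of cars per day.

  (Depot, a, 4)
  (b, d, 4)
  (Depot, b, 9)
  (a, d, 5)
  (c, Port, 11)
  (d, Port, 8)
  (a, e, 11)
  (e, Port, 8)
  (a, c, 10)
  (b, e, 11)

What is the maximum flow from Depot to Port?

13

Augment Depot→a→c→Port: bottleneck 4, flow now 4.
Augment Depot→b→d→Port: bottleneck 4, flow now 8.
Augment Depot→b→e→Port: bottleneck 5, flow now 13.
No augmenting path remains; maximum flow = 13.
In the residual graph, reachable from Depot: {Depot}.
Min-cut edges: Depot→a (4), Depot→b (9); capacity 4 + 9 = 13.
This cut is saturated, so no flow can exceed 13.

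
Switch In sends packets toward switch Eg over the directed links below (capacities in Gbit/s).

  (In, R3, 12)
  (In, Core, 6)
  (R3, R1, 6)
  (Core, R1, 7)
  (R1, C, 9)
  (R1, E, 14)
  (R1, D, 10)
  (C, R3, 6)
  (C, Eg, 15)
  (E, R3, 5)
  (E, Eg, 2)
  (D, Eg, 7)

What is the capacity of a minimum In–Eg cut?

Augment In→R3→R1→C→Eg: bottleneck 6, flow now 6.
Augment In→Core→R1→C→Eg: bottleneck 3, flow now 9.
Augment In→Core→R1→E→Eg: bottleneck 2, flow now 11.
Augment In→Core→R1→D→Eg: bottleneck 1, flow now 12.
No augmenting path remains; maximum flow = 12.
By max-flow min-cut, the minimum cut capacity equals the max flow.
In the residual graph, reachable from In: {In, R3}.
Min-cut edges: In→Core (6), R3→R1 (6); capacity 6 + 6 = 12.

12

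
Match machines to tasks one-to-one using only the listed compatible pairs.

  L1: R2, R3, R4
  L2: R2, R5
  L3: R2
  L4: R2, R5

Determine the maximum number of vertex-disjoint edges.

3

Unit-capacity flow: source→left, listed edges, right→sink; max matching = max flow.
Augmenting path L1→R2 (+1); matched 1.
Augmenting path L2→R5 (+1); matched 2.
Augmenting path L3→R2→L1→R3 (+1); matched 3.
No augmenting path remains; maximum matching = 3.
König certificate: {L1, R2, R5} is a vertex cover of size 3 (every listed pair touches it), so no matching can be larger.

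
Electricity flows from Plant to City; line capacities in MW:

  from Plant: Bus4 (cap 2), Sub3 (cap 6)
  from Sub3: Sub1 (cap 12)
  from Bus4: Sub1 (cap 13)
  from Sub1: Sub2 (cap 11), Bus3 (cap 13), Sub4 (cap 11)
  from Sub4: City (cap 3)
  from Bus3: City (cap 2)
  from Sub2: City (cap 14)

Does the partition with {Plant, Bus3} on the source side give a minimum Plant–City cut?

No — its capacity is 10, but the minimum cut has capacity 8.

Given cut capacity: 6 + 2 + 2 = 10.
Augment Plant→Sub3→Sub1→Sub4→City: bottleneck 3, flow now 3.
Augment Plant→Sub3→Sub1→Bus3→City: bottleneck 2, flow now 5.
Augment Plant→Sub3→Sub1→Sub2→City: bottleneck 1, flow now 6.
Augment Plant→Bus4→Sub1→Sub2→City: bottleneck 2, flow now 8.
No augmenting path remains; maximum flow = 8.
In the residual graph, reachable from Plant: {Plant}.
Min-cut edges: Plant→Sub3 (6), Plant→Bus4 (2); capacity 6 + 2 = 8.
Cut capacity 10 exceeds the max flow 8, so it is not minimum.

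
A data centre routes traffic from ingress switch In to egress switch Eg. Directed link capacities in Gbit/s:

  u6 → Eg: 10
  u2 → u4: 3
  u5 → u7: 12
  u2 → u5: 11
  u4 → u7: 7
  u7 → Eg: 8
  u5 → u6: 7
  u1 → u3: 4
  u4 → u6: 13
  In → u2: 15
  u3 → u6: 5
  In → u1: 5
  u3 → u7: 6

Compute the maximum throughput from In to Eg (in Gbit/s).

18

Augment In→u1→u3→u6→Eg: bottleneck 4, flow now 4.
Augment In→u2→u4→u6→Eg: bottleneck 3, flow now 7.
Augment In→u2→u5→u6→Eg: bottleneck 3, flow now 10.
Augment In→u2→u5→u7→Eg: bottleneck 8, flow now 18.
No augmenting path remains; maximum flow = 18.
In the residual graph, reachable from In: {In, u1, u2}.
Min-cut edges: u1→u3 (4), u2→u4 (3), u2→u5 (11); capacity 4 + 3 + 11 = 18.
This cut is saturated, so no flow can exceed 18.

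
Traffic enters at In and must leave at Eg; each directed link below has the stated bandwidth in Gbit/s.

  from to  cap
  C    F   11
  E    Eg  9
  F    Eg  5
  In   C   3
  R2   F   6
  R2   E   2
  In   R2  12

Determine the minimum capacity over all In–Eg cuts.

7

Augment In→C→F→Eg: bottleneck 3, flow now 3.
Augment In→R2→E→Eg: bottleneck 2, flow now 5.
Augment In→R2→F→Eg: bottleneck 2, flow now 7.
No augmenting path remains; maximum flow = 7.
By max-flow min-cut, the minimum cut capacity equals the max flow.
In the residual graph, reachable from In: {In, C, R2, F}.
Min-cut edges: R2→E (2), F→Eg (5); capacity 2 + 5 = 7.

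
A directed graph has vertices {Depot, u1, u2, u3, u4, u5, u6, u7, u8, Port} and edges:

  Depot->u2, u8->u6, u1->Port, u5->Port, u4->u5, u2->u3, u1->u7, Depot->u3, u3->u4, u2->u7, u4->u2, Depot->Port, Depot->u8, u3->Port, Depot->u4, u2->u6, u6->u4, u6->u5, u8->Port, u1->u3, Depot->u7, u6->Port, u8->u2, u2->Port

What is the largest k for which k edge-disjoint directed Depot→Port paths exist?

Assign every edge capacity 1; by Menger, the answer equals the max flow.
Path Depot→Port (+1); total 1.
Path Depot→u2→Port (+1); total 2.
Path Depot→u3→Port (+1); total 3.
Path Depot→u8→Port (+1); total 4.
Path Depot→u4→u5→Port (+1); total 5.
No residual Depot→Port path; max flow = 5.
Certifying cut of size 5: {Depot→Port, Depot→u2, Depot→u3, Depot→u4, Depot→u8}.

5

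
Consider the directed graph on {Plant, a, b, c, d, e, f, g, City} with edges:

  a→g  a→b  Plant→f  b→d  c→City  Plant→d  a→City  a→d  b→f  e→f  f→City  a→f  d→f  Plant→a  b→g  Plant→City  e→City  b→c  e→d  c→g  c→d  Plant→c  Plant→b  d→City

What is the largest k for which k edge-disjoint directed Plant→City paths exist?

5

Assign every edge capacity 1; by Menger, the answer equals the max flow.
Path Plant→City (+1); total 1.
Path Plant→a→City (+1); total 2.
Path Plant→c→City (+1); total 3.
Path Plant→d→City (+1); total 4.
Path Plant→f→City (+1); total 5.
No residual Plant→City path; max flow = 5.
Certifying cut of size 5: {Plant→City, Plant→a, c→City, d→City, f→City}.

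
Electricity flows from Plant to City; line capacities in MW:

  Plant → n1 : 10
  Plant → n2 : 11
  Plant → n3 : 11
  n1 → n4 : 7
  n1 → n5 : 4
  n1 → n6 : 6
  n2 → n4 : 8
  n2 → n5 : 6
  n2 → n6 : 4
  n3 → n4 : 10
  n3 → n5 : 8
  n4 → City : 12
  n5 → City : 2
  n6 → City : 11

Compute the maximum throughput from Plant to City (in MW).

24

Augment Plant→n1→n4→City: bottleneck 7, flow now 7.
Augment Plant→n1→n5→City: bottleneck 2, flow now 9.
Augment Plant→n1→n6→City: bottleneck 1, flow now 10.
Augment Plant→n2→n4→City: bottleneck 5, flow now 15.
Augment Plant→n2→n6→City: bottleneck 4, flow now 19.
Augment Plant→n2→n4→n1→n6→City: bottleneck 2, flow now 21. (uses reverse residual edge)
Augment Plant→n3→n4→n1→n6→City: bottleneck 3, flow now 24. (uses reverse residual edge)
No augmenting path remains; maximum flow = 24.
In the residual graph, reachable from Plant: {Plant, n1, n2, n3, n4, n5}.
Min-cut edges: n1→n6 (6), n2→n6 (4), n4→City (12), n5→City (2); capacity 6 + 4 + 12 + 2 = 24.
This cut is saturated, so no flow can exceed 24.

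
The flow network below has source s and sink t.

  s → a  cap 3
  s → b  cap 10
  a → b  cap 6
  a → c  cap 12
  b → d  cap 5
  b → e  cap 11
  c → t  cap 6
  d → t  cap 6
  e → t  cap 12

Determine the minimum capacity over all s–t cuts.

13

Augment s→a→c→t: bottleneck 3, flow now 3.
Augment s→b→d→t: bottleneck 5, flow now 8.
Augment s→b→e→t: bottleneck 5, flow now 13.
No augmenting path remains; maximum flow = 13.
By max-flow min-cut, the minimum cut capacity equals the max flow.
In the residual graph, reachable from s: {s}.
Min-cut edges: s→a (3), s→b (10); capacity 3 + 10 = 13.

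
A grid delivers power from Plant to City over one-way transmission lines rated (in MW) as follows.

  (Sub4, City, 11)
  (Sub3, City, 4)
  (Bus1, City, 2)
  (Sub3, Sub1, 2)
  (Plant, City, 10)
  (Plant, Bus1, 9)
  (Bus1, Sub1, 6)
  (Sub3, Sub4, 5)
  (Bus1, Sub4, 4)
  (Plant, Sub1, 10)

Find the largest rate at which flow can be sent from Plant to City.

Augment Plant→City: bottleneck 10, flow now 10.
Augment Plant→Bus1→City: bottleneck 2, flow now 12.
Augment Plant→Bus1→Sub4→City: bottleneck 4, flow now 16.
No augmenting path remains; maximum flow = 16.
In the residual graph, reachable from Plant: {Plant, Bus1, Sub1}.
Min-cut edges: Plant→City (10), Bus1→Sub4 (4), Bus1→City (2); capacity 10 + 4 + 2 = 16.
This cut is saturated, so no flow can exceed 16.

16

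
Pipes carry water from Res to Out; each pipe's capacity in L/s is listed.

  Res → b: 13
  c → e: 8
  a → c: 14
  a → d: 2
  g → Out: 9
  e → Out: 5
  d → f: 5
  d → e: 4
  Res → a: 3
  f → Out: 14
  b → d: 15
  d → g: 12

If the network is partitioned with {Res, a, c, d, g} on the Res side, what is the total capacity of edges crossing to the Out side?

Edges leaving {Res, a, c, d, g}: Res→b (13), c→e (8), d→e (4), d→f (5), g→Out (9).
Cut capacity = 13 + 8 + 4 + 5 + 9 = 39.

39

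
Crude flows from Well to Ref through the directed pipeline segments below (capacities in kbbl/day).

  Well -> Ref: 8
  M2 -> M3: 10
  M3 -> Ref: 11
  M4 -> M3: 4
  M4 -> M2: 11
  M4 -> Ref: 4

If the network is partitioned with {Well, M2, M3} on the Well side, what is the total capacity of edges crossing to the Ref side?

19

Edges leaving {Well, M2, M3}: Well→Ref (8), M3→Ref (11).
Cut capacity = 8 + 11 = 19.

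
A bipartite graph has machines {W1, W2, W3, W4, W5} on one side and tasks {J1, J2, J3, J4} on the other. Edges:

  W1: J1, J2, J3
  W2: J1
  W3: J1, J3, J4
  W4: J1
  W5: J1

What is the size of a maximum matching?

3

Unit-capacity flow: source→left, listed edges, right→sink; max matching = max flow.
Augmenting path W1→J1 (+1); matched 1.
Augmenting path W3→J3 (+1); matched 2.
Augmenting path W2→J1→W1→J2 (+1); matched 3.
No augmenting path remains; maximum matching = 3.
König certificate: {W1, W3, J1} is a vertex cover of size 3 (every listed pair touches it), so no matching can be larger.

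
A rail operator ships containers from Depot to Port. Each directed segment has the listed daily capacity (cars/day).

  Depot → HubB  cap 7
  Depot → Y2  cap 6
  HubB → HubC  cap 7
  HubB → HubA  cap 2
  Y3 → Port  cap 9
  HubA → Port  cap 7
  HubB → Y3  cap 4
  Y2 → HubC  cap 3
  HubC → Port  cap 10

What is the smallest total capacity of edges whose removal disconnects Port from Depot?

10

Augment Depot→Y2→HubC→Port: bottleneck 3, flow now 3.
Augment Depot→HubB→HubA→Port: bottleneck 2, flow now 5.
Augment Depot→HubB→Y3→Port: bottleneck 4, flow now 9.
Augment Depot→HubB→HubC→Port: bottleneck 1, flow now 10.
No augmenting path remains; maximum flow = 10.
By max-flow min-cut, the minimum cut capacity equals the max flow.
In the residual graph, reachable from Depot: {Depot, Y2}.
Min-cut edges: Depot→HubB (7), Y2→HubC (3); capacity 7 + 3 = 10.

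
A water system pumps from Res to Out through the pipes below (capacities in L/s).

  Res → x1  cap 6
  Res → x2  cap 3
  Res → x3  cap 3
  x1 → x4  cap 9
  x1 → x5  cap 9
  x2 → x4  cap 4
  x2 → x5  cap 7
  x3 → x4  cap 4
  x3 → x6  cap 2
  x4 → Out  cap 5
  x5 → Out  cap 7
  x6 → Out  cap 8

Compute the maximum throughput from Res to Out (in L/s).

12

Augment Res→x1→x4→Out: bottleneck 5, flow now 5.
Augment Res→x1→x5→Out: bottleneck 1, flow now 6.
Augment Res→x2→x5→Out: bottleneck 3, flow now 9.
Augment Res→x3→x6→Out: bottleneck 2, flow now 11.
Augment Res→x3→x4→x1→x5→Out: bottleneck 1, flow now 12. (uses reverse residual edge)
No augmenting path remains; maximum flow = 12.
In the residual graph, reachable from Res: {Res}.
Min-cut edges: Res→x1 (6), Res→x2 (3), Res→x3 (3); capacity 6 + 3 + 3 = 12.
This cut is saturated, so no flow can exceed 12.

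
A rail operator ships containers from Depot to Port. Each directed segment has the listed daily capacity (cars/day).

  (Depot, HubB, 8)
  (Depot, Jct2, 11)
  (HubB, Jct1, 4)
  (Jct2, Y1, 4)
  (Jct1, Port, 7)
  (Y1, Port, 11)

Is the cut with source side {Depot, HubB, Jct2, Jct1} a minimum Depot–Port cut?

Given cut capacity: 4 + 7 = 11.
Augment Depot→HubB→Jct1→Port: bottleneck 4, flow now 4.
Augment Depot→Jct2→Y1→Port: bottleneck 4, flow now 8.
No augmenting path remains; maximum flow = 8.
In the residual graph, reachable from Depot: {Depot, HubB, Jct2}.
Min-cut edges: HubB→Jct1 (4), Jct2→Y1 (4); capacity 4 + 4 = 8.
Cut capacity 11 exceeds the max flow 8, so it is not minimum.

No — its capacity is 11, but the minimum cut has capacity 8.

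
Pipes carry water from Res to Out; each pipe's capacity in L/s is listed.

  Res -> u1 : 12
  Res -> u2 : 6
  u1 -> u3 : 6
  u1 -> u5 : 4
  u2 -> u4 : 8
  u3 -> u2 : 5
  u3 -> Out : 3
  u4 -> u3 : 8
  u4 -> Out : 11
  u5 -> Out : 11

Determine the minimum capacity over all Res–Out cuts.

Augment Res→u1→u3→Out: bottleneck 3, flow now 3.
Augment Res→u1→u5→Out: bottleneck 4, flow now 7.
Augment Res→u2→u4→Out: bottleneck 6, flow now 13.
Augment Res→u1→u3→u2→u4→Out: bottleneck 2, flow now 15.
No augmenting path remains; maximum flow = 15.
By max-flow min-cut, the minimum cut capacity equals the max flow.
In the residual graph, reachable from Res: {Res, u1, u2, u3}.
Min-cut edges: u1→u5 (4), u2→u4 (8), u3→Out (3); capacity 4 + 8 + 3 = 15.

15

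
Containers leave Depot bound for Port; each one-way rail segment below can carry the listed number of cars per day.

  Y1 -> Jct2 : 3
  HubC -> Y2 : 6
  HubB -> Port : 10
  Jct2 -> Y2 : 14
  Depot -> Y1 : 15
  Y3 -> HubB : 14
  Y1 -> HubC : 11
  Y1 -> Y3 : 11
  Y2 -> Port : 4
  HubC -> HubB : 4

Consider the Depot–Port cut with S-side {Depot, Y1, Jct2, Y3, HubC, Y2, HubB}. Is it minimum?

Given cut capacity: 4 + 10 = 14.
Augment Depot→Y1→Jct2→Y2→Port: bottleneck 3, flow now 3.
Augment Depot→Y1→Y3→HubB→Port: bottleneck 10, flow now 13.
Augment Depot→Y1→HubC→Y2→Port: bottleneck 1, flow now 14.
No augmenting path remains; maximum flow = 14.
Cut capacity 14 equals the max flow, so it is a minimum cut.

Yes — it is a minimum cut (capacity 14).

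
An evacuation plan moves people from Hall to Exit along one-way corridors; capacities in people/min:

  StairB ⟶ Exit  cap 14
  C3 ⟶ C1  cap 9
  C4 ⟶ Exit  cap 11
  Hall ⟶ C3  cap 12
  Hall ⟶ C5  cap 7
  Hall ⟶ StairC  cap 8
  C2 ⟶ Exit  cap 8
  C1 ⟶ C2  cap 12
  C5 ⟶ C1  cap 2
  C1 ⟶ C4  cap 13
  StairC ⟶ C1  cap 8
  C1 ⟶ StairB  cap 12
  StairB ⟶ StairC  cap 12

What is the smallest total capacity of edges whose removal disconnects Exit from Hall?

Augment Hall→C3→C1→C2→Exit: bottleneck 8, flow now 8.
Augment Hall→C3→C1→StairB→Exit: bottleneck 1, flow now 9.
Augment Hall→StairC→C1→StairB→Exit: bottleneck 8, flow now 17.
Augment Hall→C5→C1→StairB→Exit: bottleneck 2, flow now 19.
No augmenting path remains; maximum flow = 19.
By max-flow min-cut, the minimum cut capacity equals the max flow.
In the residual graph, reachable from Hall: {Hall, C3, C5}.
Min-cut edges: Hall→StairC (8), C3→C1 (9), C5→C1 (2); capacity 8 + 9 + 2 = 19.

19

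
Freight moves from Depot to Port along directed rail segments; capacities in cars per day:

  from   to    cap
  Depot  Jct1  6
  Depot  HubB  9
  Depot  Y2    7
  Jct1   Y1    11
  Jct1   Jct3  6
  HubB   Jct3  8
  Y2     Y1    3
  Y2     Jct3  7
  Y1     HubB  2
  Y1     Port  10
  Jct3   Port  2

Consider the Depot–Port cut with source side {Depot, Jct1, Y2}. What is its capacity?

36

Edges leaving {Depot, Jct1, Y2}: Depot→HubB (9), Jct1→Y1 (11), Jct1→Jct3 (6), Y2→Y1 (3), Y2→Jct3 (7).
Cut capacity = 9 + 11 + 6 + 3 + 7 = 36.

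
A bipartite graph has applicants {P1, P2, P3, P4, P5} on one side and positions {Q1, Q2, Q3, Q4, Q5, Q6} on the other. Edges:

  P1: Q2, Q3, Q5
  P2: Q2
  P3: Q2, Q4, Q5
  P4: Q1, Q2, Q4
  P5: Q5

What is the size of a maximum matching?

5

Unit-capacity flow: source→left, listed edges, right→sink; max matching = max flow.
Augmenting path P1→Q2 (+1); matched 1.
Augmenting path P3→Q4 (+1); matched 2.
Augmenting path P4→Q1 (+1); matched 3.
Augmenting path P5→Q5 (+1); matched 4.
Augmenting path P2→Q2→P1→Q3 (+1); matched 5.
No augmenting path remains; maximum matching = 5.
König certificate: {P1, P2, P3, P4, P5} is a vertex cover of size 5 (every listed pair touches it), so no matching can be larger.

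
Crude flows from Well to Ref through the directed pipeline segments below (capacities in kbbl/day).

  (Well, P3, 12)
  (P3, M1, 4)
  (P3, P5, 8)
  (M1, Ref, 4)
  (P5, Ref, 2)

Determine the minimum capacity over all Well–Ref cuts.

Augment Well→P3→M1→Ref: bottleneck 4, flow now 4.
Augment Well→P3→P5→Ref: bottleneck 2, flow now 6.
No augmenting path remains; maximum flow = 6.
By max-flow min-cut, the minimum cut capacity equals the max flow.
In the residual graph, reachable from Well: {Well, P3, P5}.
Min-cut edges: P3→M1 (4), P5→Ref (2); capacity 4 + 2 = 6.

6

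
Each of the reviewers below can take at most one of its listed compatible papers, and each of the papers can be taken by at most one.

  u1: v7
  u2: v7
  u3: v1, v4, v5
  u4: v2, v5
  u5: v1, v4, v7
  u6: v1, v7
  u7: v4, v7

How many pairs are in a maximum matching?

5

Unit-capacity flow: source→left, listed edges, right→sink; max matching = max flow.
Augmenting path u1→v7 (+1); matched 1.
Augmenting path u3→v1 (+1); matched 2.
Augmenting path u4→v2 (+1); matched 3.
Augmenting path u5→v4 (+1); matched 4.
Augmenting path u6→v1→u3→v5 (+1); matched 5.
No augmenting path remains; maximum matching = 5.
König certificate: {u3, u4, v1, v4, v7} is a vertex cover of size 5 (every listed pair touches it), so no matching can be larger.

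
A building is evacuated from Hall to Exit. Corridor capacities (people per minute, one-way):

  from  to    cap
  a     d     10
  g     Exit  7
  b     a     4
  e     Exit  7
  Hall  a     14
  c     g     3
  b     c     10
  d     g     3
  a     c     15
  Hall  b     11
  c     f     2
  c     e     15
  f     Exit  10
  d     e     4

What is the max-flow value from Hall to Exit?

15

Augment Hall→a→c→e→Exit: bottleneck 7, flow now 7.
Augment Hall→a→c→f→Exit: bottleneck 2, flow now 9.
Augment Hall→a→c→g→Exit: bottleneck 3, flow now 12.
Augment Hall→a→d→g→Exit: bottleneck 2, flow now 14.
Augment Hall→b→a→d→g→Exit: bottleneck 1, flow now 15.
No augmenting path remains; maximum flow = 15.
In the residual graph, reachable from Hall: {Hall, a, b, c, d, e}.
Min-cut edges: c→f (2), c→g (3), d→g (3), e→Exit (7); capacity 2 + 3 + 3 + 7 = 15.
This cut is saturated, so no flow can exceed 15.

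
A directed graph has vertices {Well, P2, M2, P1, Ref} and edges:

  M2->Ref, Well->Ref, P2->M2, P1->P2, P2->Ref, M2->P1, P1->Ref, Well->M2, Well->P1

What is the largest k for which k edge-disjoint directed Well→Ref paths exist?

3

Assign every edge capacity 1; by Menger, the answer equals the max flow.
Path Well→Ref (+1); total 1.
Path Well→M2→Ref (+1); total 2.
Path Well→P1→Ref (+1); total 3.
No residual Well→Ref path; max flow = 3.
Certifying cut of size 3: {Well→M2, Well→P1, Well→Ref}.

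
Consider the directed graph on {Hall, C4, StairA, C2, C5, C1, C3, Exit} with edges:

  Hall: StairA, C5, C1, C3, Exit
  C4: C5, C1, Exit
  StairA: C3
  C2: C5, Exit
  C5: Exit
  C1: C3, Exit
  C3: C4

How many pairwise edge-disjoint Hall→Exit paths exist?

4

Assign every edge capacity 1; by Menger, the answer equals the max flow.
Path Hall→Exit (+1); total 1.
Path Hall→C5→Exit (+1); total 2.
Path Hall→C1→Exit (+1); total 3.
Path Hall→C3→C4→Exit (+1); total 4.
No residual Hall→Exit path; max flow = 4.
Certifying cut of size 4: {C3→C4, Hall→C1, Hall→C5, Hall→Exit}.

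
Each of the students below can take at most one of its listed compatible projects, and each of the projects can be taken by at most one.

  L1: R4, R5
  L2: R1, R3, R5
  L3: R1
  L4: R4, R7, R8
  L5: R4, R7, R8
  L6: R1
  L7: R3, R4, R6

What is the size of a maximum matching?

6

Unit-capacity flow: source→left, listed edges, right→sink; max matching = max flow.
Augmenting path L1→R4 (+1); matched 1.
Augmenting path L2→R1 (+1); matched 2.
Augmenting path L4→R7 (+1); matched 3.
Augmenting path L5→R8 (+1); matched 4.
Augmenting path L7→R3 (+1); matched 5.
Augmenting path L3→R1→L2→R5 (+1); matched 6.
No augmenting path remains; maximum matching = 6.
König certificate: {L1, L2, L4, L5, L7, R1} is a vertex cover of size 6 (every listed pair touches it), so no matching can be larger.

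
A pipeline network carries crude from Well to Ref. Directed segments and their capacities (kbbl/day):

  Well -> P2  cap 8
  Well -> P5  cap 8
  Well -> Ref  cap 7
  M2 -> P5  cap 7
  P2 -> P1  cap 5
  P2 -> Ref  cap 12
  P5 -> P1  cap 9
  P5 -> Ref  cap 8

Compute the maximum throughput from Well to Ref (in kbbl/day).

Augment Well→Ref: bottleneck 7, flow now 7.
Augment Well→P2→Ref: bottleneck 8, flow now 15.
Augment Well→P5→Ref: bottleneck 8, flow now 23.
No augmenting path remains; maximum flow = 23.
In the residual graph, reachable from Well: {Well}.
Min-cut edges: Well→P2 (8), Well→P5 (8), Well→Ref (7); capacity 8 + 8 + 7 = 23.
This cut is saturated, so no flow can exceed 23.

23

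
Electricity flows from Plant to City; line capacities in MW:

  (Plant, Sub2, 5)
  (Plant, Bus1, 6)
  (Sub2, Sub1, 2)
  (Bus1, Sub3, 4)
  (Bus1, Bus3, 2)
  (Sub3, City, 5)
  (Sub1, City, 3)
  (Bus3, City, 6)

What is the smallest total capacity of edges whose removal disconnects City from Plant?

8

Augment Plant→Sub2→Sub1→City: bottleneck 2, flow now 2.
Augment Plant→Bus1→Sub3→City: bottleneck 4, flow now 6.
Augment Plant→Bus1→Bus3→City: bottleneck 2, flow now 8.
No augmenting path remains; maximum flow = 8.
By max-flow min-cut, the minimum cut capacity equals the max flow.
In the residual graph, reachable from Plant: {Plant, Sub2}.
Min-cut edges: Plant→Bus1 (6), Sub2→Sub1 (2); capacity 6 + 2 = 8.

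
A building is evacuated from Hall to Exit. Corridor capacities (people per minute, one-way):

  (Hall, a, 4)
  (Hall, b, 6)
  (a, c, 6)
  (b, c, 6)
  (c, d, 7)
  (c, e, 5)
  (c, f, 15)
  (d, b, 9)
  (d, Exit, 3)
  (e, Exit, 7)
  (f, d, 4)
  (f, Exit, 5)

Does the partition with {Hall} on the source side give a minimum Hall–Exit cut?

Yes — it is a minimum cut (capacity 10).

Given cut capacity: 4 + 6 = 10.
Augment Hall→a→c→d→Exit: bottleneck 3, flow now 3.
Augment Hall→a→c→e→Exit: bottleneck 1, flow now 4.
Augment Hall→b→c→e→Exit: bottleneck 4, flow now 8.
Augment Hall→b→c→f→Exit: bottleneck 2, flow now 10.
No augmenting path remains; maximum flow = 10.
Cut capacity 10 equals the max flow, so it is a minimum cut.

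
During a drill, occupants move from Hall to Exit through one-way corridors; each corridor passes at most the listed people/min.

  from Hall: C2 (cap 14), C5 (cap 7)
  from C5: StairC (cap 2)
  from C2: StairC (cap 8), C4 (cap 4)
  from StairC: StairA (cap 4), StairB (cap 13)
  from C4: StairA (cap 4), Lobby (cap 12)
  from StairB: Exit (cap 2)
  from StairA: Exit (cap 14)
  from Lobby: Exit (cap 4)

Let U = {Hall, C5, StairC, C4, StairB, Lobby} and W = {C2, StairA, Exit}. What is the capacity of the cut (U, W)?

28

Edges leaving {Hall, C5, StairC, C4, StairB, Lobby}: Hall→C2 (14), StairC→StairA (4), C4→StairA (4), StairB→Exit (2), Lobby→Exit (4).
Cut capacity = 14 + 4 + 4 + 2 + 4 = 28.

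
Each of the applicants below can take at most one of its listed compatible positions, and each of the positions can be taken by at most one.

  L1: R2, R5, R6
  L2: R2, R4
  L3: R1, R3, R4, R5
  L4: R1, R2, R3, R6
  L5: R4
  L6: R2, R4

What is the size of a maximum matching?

5

Unit-capacity flow: source→left, listed edges, right→sink; max matching = max flow.
Augmenting path L1→R2 (+1); matched 1.
Augmenting path L2→R4 (+1); matched 2.
Augmenting path L3→R1 (+1); matched 3.
Augmenting path L4→R3 (+1); matched 4.
Augmenting path L6→R2→L1→R5 (+1); matched 5.
No augmenting path remains; maximum matching = 5.
König certificate: {L1, L3, L4, R2, R4} is a vertex cover of size 5 (every listed pair touches it), so no matching can be larger.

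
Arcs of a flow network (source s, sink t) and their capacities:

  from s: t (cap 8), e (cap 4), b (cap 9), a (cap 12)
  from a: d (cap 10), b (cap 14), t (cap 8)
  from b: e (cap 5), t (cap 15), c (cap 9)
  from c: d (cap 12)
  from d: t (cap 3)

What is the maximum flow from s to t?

29

Augment s→t: bottleneck 8, flow now 8.
Augment s→a→t: bottleneck 8, flow now 16.
Augment s→b→t: bottleneck 9, flow now 25.
Augment s→a→b→t: bottleneck 4, flow now 29.
No augmenting path remains; maximum flow = 29.
In the residual graph, reachable from s: {s, e}.
Min-cut edges: s→a (12), s→b (9), s→t (8); capacity 12 + 9 + 8 = 29.
This cut is saturated, so no flow can exceed 29.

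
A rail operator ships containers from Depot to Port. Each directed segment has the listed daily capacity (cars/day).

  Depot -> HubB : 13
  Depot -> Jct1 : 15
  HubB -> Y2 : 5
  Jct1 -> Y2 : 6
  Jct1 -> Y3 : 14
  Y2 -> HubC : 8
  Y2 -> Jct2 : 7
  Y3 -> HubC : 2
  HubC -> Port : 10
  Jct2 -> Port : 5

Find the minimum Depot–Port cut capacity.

13

Augment Depot→HubB→Y2→HubC→Port: bottleneck 5, flow now 5.
Augment Depot→Jct1→Y2→HubC→Port: bottleneck 3, flow now 8.
Augment Depot→Jct1→Y2→Jct2→Port: bottleneck 3, flow now 11.
Augment Depot→Jct1→Y3→HubC→Port: bottleneck 2, flow now 13.
No augmenting path remains; maximum flow = 13.
By max-flow min-cut, the minimum cut capacity equals the max flow.
In the residual graph, reachable from Depot: {Depot, HubB, Jct1, Y3}.
Min-cut edges: HubB→Y2 (5), Jct1→Y2 (6), Y3→HubC (2); capacity 5 + 6 + 2 = 13.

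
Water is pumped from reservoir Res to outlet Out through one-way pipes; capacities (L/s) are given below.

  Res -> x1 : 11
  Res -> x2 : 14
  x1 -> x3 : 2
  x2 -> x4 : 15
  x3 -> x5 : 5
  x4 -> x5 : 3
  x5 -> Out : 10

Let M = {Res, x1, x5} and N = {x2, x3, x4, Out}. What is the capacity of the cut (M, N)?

Edges leaving {Res, x1, x5}: Res→x2 (14), x1→x3 (2), x5→Out (10).
Cut capacity = 14 + 2 + 10 = 26.

26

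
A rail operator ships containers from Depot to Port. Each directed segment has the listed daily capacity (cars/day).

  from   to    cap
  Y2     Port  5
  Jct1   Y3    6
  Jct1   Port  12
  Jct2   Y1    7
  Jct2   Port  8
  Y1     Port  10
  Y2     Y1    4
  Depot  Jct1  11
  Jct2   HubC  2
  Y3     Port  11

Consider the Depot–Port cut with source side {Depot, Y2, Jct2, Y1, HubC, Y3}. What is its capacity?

Edges leaving {Depot, Y2, Jct2, Y1, HubC, Y3}: Depot→Jct1 (11), Y2→Port (5), Jct2→Port (8), Y1→Port (10), Y3→Port (11).
Cut capacity = 11 + 5 + 8 + 10 + 11 = 45.

45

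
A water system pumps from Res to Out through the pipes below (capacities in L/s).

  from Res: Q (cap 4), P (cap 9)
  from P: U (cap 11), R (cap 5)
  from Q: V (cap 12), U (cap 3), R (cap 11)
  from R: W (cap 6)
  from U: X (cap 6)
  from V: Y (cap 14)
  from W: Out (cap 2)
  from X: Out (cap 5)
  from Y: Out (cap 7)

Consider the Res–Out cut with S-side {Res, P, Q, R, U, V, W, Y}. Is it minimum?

No — its capacity is 15, but the minimum cut has capacity 11.

Given cut capacity: 6 + 2 + 7 = 15.
Augment Res→P→R→W→Out: bottleneck 2, flow now 2.
Augment Res→P→U→X→Out: bottleneck 5, flow now 7.
Augment Res→Q→V→Y→Out: bottleneck 4, flow now 11.
No augmenting path remains; maximum flow = 11.
In the residual graph, reachable from Res: {Res, P, R, U, W, X}.
Min-cut edges: Res→Q (4), W→Out (2), X→Out (5); capacity 4 + 2 + 5 = 11.
Cut capacity 15 exceeds the max flow 11, so it is not minimum.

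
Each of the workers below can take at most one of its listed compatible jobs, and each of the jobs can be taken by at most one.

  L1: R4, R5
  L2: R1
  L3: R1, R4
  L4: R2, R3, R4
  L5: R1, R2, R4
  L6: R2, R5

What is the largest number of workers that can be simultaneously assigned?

5

Unit-capacity flow: source→left, listed edges, right→sink; max matching = max flow.
Augmenting path L1→R4 (+1); matched 1.
Augmenting path L2→R1 (+1); matched 2.
Augmenting path L4→R2 (+1); matched 3.
Augmenting path L6→R5 (+1); matched 4.
Augmenting path L5→R2→L4→R3 (+1); matched 5.
No augmenting path remains; maximum matching = 5.
König certificate: {L4, R1, R2, R4, R5} is a vertex cover of size 5 (every listed pair touches it), so no matching can be larger.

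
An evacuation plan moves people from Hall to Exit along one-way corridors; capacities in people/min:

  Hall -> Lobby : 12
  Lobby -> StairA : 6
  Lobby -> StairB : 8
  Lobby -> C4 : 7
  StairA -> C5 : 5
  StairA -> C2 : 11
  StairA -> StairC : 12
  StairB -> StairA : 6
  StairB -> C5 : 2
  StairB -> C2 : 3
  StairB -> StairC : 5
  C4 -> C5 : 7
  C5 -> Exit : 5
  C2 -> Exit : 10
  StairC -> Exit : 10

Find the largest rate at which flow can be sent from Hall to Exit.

Augment Hall→Lobby→StairA→C5→Exit: bottleneck 5, flow now 5.
Augment Hall→Lobby→StairA→C2→Exit: bottleneck 1, flow now 6.
Augment Hall→Lobby→StairB→C2→Exit: bottleneck 3, flow now 9.
Augment Hall→Lobby→StairB→StairC→Exit: bottleneck 3, flow now 12.
No augmenting path remains; maximum flow = 12.
In the residual graph, reachable from Hall: {Hall}.
Min-cut edges: Hall→Lobby (12); capacity 12 = 12.
This cut is saturated, so no flow can exceed 12.

12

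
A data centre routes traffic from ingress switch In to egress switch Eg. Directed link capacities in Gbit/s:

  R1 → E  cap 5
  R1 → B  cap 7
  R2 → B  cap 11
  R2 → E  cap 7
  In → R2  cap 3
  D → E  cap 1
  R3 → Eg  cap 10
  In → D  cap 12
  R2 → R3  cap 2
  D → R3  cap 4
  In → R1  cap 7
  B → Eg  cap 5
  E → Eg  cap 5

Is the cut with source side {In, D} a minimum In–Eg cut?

Yes — it is a minimum cut (capacity 15).

Given cut capacity: 7 + 3 + 4 + 1 = 15.
Augment In→D→R3→Eg: bottleneck 4, flow now 4.
Augment In→D→E→Eg: bottleneck 1, flow now 5.
Augment In→R1→E→Eg: bottleneck 4, flow now 9.
Augment In→R1→B→Eg: bottleneck 3, flow now 12.
Augment In→R2→R3→Eg: bottleneck 2, flow now 14.
Augment In→R2→B→Eg: bottleneck 1, flow now 15.
No augmenting path remains; maximum flow = 15.
Cut capacity 15 equals the max flow, so it is a minimum cut.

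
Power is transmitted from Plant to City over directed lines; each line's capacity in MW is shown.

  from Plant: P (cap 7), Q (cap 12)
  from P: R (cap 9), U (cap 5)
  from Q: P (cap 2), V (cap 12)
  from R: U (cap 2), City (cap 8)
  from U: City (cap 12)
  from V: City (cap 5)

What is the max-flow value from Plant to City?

Augment Plant→P→R→City: bottleneck 7, flow now 7.
Augment Plant→Q→V→City: bottleneck 5, flow now 12.
Augment Plant→Q→P→R→City: bottleneck 1, flow now 13.
Augment Plant→Q→P→U→City: bottleneck 1, flow now 14.
No augmenting path remains; maximum flow = 14.
In the residual graph, reachable from Plant: {Plant, Q, V}.
Min-cut edges: Plant→P (7), Q→P (2), V→City (5); capacity 7 + 2 + 5 = 14.
This cut is saturated, so no flow can exceed 14.

14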